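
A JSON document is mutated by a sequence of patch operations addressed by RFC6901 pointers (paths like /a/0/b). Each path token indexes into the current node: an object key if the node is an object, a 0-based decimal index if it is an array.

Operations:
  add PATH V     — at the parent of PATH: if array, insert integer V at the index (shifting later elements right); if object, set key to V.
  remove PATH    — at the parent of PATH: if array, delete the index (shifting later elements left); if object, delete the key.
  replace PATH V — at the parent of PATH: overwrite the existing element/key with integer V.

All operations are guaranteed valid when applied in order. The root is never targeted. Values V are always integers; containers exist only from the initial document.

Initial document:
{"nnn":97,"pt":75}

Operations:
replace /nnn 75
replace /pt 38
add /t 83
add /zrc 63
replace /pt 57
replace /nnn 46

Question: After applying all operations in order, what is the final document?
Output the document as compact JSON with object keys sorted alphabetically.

After op 1 (replace /nnn 75): {"nnn":75,"pt":75}
After op 2 (replace /pt 38): {"nnn":75,"pt":38}
After op 3 (add /t 83): {"nnn":75,"pt":38,"t":83}
After op 4 (add /zrc 63): {"nnn":75,"pt":38,"t":83,"zrc":63}
After op 5 (replace /pt 57): {"nnn":75,"pt":57,"t":83,"zrc":63}
After op 6 (replace /nnn 46): {"nnn":46,"pt":57,"t":83,"zrc":63}

Answer: {"nnn":46,"pt":57,"t":83,"zrc":63}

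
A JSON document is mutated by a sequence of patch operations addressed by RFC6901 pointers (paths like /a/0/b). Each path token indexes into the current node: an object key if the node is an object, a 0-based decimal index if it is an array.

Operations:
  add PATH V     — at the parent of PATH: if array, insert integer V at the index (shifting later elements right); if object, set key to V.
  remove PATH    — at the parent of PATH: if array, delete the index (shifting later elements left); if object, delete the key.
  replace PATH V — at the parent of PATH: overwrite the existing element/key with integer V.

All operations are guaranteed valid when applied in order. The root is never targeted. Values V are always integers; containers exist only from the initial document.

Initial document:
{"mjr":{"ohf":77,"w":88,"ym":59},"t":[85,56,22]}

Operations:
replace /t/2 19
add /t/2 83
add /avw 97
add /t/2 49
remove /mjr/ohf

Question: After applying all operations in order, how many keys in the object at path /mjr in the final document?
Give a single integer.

After op 1 (replace /t/2 19): {"mjr":{"ohf":77,"w":88,"ym":59},"t":[85,56,19]}
After op 2 (add /t/2 83): {"mjr":{"ohf":77,"w":88,"ym":59},"t":[85,56,83,19]}
After op 3 (add /avw 97): {"avw":97,"mjr":{"ohf":77,"w":88,"ym":59},"t":[85,56,83,19]}
After op 4 (add /t/2 49): {"avw":97,"mjr":{"ohf":77,"w":88,"ym":59},"t":[85,56,49,83,19]}
After op 5 (remove /mjr/ohf): {"avw":97,"mjr":{"w":88,"ym":59},"t":[85,56,49,83,19]}
Size at path /mjr: 2

Answer: 2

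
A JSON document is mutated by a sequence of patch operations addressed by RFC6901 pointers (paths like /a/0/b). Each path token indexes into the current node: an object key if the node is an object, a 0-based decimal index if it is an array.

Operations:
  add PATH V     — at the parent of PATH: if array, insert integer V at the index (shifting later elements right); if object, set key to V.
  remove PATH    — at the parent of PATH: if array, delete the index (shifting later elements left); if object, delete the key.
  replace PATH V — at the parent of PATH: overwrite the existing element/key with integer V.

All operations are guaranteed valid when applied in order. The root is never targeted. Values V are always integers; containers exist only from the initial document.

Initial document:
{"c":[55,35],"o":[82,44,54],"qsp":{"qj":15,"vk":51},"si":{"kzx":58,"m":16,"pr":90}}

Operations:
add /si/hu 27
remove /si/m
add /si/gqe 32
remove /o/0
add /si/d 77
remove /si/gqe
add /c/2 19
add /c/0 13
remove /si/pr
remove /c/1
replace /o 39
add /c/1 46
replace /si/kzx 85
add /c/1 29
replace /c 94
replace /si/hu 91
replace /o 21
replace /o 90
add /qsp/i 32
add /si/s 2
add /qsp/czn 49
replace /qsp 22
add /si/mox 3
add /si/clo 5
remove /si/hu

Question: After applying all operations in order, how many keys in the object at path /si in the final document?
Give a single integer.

Answer: 5

Derivation:
After op 1 (add /si/hu 27): {"c":[55,35],"o":[82,44,54],"qsp":{"qj":15,"vk":51},"si":{"hu":27,"kzx":58,"m":16,"pr":90}}
After op 2 (remove /si/m): {"c":[55,35],"o":[82,44,54],"qsp":{"qj":15,"vk":51},"si":{"hu":27,"kzx":58,"pr":90}}
After op 3 (add /si/gqe 32): {"c":[55,35],"o":[82,44,54],"qsp":{"qj":15,"vk":51},"si":{"gqe":32,"hu":27,"kzx":58,"pr":90}}
After op 4 (remove /o/0): {"c":[55,35],"o":[44,54],"qsp":{"qj":15,"vk":51},"si":{"gqe":32,"hu":27,"kzx":58,"pr":90}}
After op 5 (add /si/d 77): {"c":[55,35],"o":[44,54],"qsp":{"qj":15,"vk":51},"si":{"d":77,"gqe":32,"hu":27,"kzx":58,"pr":90}}
After op 6 (remove /si/gqe): {"c":[55,35],"o":[44,54],"qsp":{"qj":15,"vk":51},"si":{"d":77,"hu":27,"kzx":58,"pr":90}}
After op 7 (add /c/2 19): {"c":[55,35,19],"o":[44,54],"qsp":{"qj":15,"vk":51},"si":{"d":77,"hu":27,"kzx":58,"pr":90}}
After op 8 (add /c/0 13): {"c":[13,55,35,19],"o":[44,54],"qsp":{"qj":15,"vk":51},"si":{"d":77,"hu":27,"kzx":58,"pr":90}}
After op 9 (remove /si/pr): {"c":[13,55,35,19],"o":[44,54],"qsp":{"qj":15,"vk":51},"si":{"d":77,"hu":27,"kzx":58}}
After op 10 (remove /c/1): {"c":[13,35,19],"o":[44,54],"qsp":{"qj":15,"vk":51},"si":{"d":77,"hu":27,"kzx":58}}
After op 11 (replace /o 39): {"c":[13,35,19],"o":39,"qsp":{"qj":15,"vk":51},"si":{"d":77,"hu":27,"kzx":58}}
After op 12 (add /c/1 46): {"c":[13,46,35,19],"o":39,"qsp":{"qj":15,"vk":51},"si":{"d":77,"hu":27,"kzx":58}}
After op 13 (replace /si/kzx 85): {"c":[13,46,35,19],"o":39,"qsp":{"qj":15,"vk":51},"si":{"d":77,"hu":27,"kzx":85}}
After op 14 (add /c/1 29): {"c":[13,29,46,35,19],"o":39,"qsp":{"qj":15,"vk":51},"si":{"d":77,"hu":27,"kzx":85}}
After op 15 (replace /c 94): {"c":94,"o":39,"qsp":{"qj":15,"vk":51},"si":{"d":77,"hu":27,"kzx":85}}
After op 16 (replace /si/hu 91): {"c":94,"o":39,"qsp":{"qj":15,"vk":51},"si":{"d":77,"hu":91,"kzx":85}}
After op 17 (replace /o 21): {"c":94,"o":21,"qsp":{"qj":15,"vk":51},"si":{"d":77,"hu":91,"kzx":85}}
After op 18 (replace /o 90): {"c":94,"o":90,"qsp":{"qj":15,"vk":51},"si":{"d":77,"hu":91,"kzx":85}}
After op 19 (add /qsp/i 32): {"c":94,"o":90,"qsp":{"i":32,"qj":15,"vk":51},"si":{"d":77,"hu":91,"kzx":85}}
After op 20 (add /si/s 2): {"c":94,"o":90,"qsp":{"i":32,"qj":15,"vk":51},"si":{"d":77,"hu":91,"kzx":85,"s":2}}
After op 21 (add /qsp/czn 49): {"c":94,"o":90,"qsp":{"czn":49,"i":32,"qj":15,"vk":51},"si":{"d":77,"hu":91,"kzx":85,"s":2}}
After op 22 (replace /qsp 22): {"c":94,"o":90,"qsp":22,"si":{"d":77,"hu":91,"kzx":85,"s":2}}
After op 23 (add /si/mox 3): {"c":94,"o":90,"qsp":22,"si":{"d":77,"hu":91,"kzx":85,"mox":3,"s":2}}
After op 24 (add /si/clo 5): {"c":94,"o":90,"qsp":22,"si":{"clo":5,"d":77,"hu":91,"kzx":85,"mox":3,"s":2}}
After op 25 (remove /si/hu): {"c":94,"o":90,"qsp":22,"si":{"clo":5,"d":77,"kzx":85,"mox":3,"s":2}}
Size at path /si: 5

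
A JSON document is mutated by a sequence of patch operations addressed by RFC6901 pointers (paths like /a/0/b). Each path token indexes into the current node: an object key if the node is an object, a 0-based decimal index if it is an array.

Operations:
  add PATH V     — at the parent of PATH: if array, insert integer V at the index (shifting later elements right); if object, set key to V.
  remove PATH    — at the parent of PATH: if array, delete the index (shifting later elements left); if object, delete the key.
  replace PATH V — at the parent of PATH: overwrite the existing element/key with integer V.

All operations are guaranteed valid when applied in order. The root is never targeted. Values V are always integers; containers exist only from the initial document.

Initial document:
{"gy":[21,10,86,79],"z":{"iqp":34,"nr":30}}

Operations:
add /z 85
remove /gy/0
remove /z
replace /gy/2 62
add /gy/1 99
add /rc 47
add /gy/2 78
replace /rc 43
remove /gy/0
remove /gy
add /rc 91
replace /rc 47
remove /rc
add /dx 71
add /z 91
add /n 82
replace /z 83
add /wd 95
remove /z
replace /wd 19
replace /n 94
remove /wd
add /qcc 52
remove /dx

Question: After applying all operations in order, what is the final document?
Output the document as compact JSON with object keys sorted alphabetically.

Answer: {"n":94,"qcc":52}

Derivation:
After op 1 (add /z 85): {"gy":[21,10,86,79],"z":85}
After op 2 (remove /gy/0): {"gy":[10,86,79],"z":85}
After op 3 (remove /z): {"gy":[10,86,79]}
After op 4 (replace /gy/2 62): {"gy":[10,86,62]}
After op 5 (add /gy/1 99): {"gy":[10,99,86,62]}
After op 6 (add /rc 47): {"gy":[10,99,86,62],"rc":47}
After op 7 (add /gy/2 78): {"gy":[10,99,78,86,62],"rc":47}
After op 8 (replace /rc 43): {"gy":[10,99,78,86,62],"rc":43}
After op 9 (remove /gy/0): {"gy":[99,78,86,62],"rc":43}
After op 10 (remove /gy): {"rc":43}
After op 11 (add /rc 91): {"rc":91}
After op 12 (replace /rc 47): {"rc":47}
After op 13 (remove /rc): {}
After op 14 (add /dx 71): {"dx":71}
After op 15 (add /z 91): {"dx":71,"z":91}
After op 16 (add /n 82): {"dx":71,"n":82,"z":91}
After op 17 (replace /z 83): {"dx":71,"n":82,"z":83}
After op 18 (add /wd 95): {"dx":71,"n":82,"wd":95,"z":83}
After op 19 (remove /z): {"dx":71,"n":82,"wd":95}
After op 20 (replace /wd 19): {"dx":71,"n":82,"wd":19}
After op 21 (replace /n 94): {"dx":71,"n":94,"wd":19}
After op 22 (remove /wd): {"dx":71,"n":94}
After op 23 (add /qcc 52): {"dx":71,"n":94,"qcc":52}
After op 24 (remove /dx): {"n":94,"qcc":52}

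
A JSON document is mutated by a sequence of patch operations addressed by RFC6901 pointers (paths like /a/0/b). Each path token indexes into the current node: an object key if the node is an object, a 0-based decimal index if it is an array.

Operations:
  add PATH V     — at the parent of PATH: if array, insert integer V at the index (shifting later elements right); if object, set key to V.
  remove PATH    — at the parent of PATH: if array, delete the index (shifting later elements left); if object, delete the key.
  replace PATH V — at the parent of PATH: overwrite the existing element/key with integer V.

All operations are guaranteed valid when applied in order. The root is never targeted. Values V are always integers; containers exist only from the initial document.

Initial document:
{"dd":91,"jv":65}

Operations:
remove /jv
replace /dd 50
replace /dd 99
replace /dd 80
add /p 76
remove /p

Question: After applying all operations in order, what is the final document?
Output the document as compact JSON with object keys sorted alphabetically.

After op 1 (remove /jv): {"dd":91}
After op 2 (replace /dd 50): {"dd":50}
After op 3 (replace /dd 99): {"dd":99}
After op 4 (replace /dd 80): {"dd":80}
After op 5 (add /p 76): {"dd":80,"p":76}
After op 6 (remove /p): {"dd":80}

Answer: {"dd":80}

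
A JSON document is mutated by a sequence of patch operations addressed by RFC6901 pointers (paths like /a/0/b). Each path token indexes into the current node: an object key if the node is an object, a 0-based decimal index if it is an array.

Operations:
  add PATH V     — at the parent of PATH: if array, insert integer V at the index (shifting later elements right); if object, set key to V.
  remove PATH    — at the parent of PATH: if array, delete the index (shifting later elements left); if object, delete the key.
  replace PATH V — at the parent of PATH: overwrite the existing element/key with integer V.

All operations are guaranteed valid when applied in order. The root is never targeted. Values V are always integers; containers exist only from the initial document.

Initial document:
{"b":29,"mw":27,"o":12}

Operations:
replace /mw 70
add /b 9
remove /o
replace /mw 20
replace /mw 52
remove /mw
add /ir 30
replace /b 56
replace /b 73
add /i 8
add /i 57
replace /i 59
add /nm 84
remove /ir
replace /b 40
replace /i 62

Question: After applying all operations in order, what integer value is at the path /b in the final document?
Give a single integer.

After op 1 (replace /mw 70): {"b":29,"mw":70,"o":12}
After op 2 (add /b 9): {"b":9,"mw":70,"o":12}
After op 3 (remove /o): {"b":9,"mw":70}
After op 4 (replace /mw 20): {"b":9,"mw":20}
After op 5 (replace /mw 52): {"b":9,"mw":52}
After op 6 (remove /mw): {"b":9}
After op 7 (add /ir 30): {"b":9,"ir":30}
After op 8 (replace /b 56): {"b":56,"ir":30}
After op 9 (replace /b 73): {"b":73,"ir":30}
After op 10 (add /i 8): {"b":73,"i":8,"ir":30}
After op 11 (add /i 57): {"b":73,"i":57,"ir":30}
After op 12 (replace /i 59): {"b":73,"i":59,"ir":30}
After op 13 (add /nm 84): {"b":73,"i":59,"ir":30,"nm":84}
After op 14 (remove /ir): {"b":73,"i":59,"nm":84}
After op 15 (replace /b 40): {"b":40,"i":59,"nm":84}
After op 16 (replace /i 62): {"b":40,"i":62,"nm":84}
Value at /b: 40

Answer: 40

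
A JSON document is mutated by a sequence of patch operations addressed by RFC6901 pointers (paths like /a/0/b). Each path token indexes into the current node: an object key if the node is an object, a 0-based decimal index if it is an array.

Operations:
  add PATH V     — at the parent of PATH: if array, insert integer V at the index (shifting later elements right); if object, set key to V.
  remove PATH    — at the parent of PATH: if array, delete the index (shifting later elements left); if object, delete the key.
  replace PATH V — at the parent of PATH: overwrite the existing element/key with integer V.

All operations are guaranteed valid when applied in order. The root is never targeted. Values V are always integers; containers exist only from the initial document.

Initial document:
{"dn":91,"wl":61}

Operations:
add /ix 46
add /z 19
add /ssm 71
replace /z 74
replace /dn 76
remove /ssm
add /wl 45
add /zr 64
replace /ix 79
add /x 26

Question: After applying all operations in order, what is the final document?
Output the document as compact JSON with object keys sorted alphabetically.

After op 1 (add /ix 46): {"dn":91,"ix":46,"wl":61}
After op 2 (add /z 19): {"dn":91,"ix":46,"wl":61,"z":19}
After op 3 (add /ssm 71): {"dn":91,"ix":46,"ssm":71,"wl":61,"z":19}
After op 4 (replace /z 74): {"dn":91,"ix":46,"ssm":71,"wl":61,"z":74}
After op 5 (replace /dn 76): {"dn":76,"ix":46,"ssm":71,"wl":61,"z":74}
After op 6 (remove /ssm): {"dn":76,"ix":46,"wl":61,"z":74}
After op 7 (add /wl 45): {"dn":76,"ix":46,"wl":45,"z":74}
After op 8 (add /zr 64): {"dn":76,"ix":46,"wl":45,"z":74,"zr":64}
After op 9 (replace /ix 79): {"dn":76,"ix":79,"wl":45,"z":74,"zr":64}
After op 10 (add /x 26): {"dn":76,"ix":79,"wl":45,"x":26,"z":74,"zr":64}

Answer: {"dn":76,"ix":79,"wl":45,"x":26,"z":74,"zr":64}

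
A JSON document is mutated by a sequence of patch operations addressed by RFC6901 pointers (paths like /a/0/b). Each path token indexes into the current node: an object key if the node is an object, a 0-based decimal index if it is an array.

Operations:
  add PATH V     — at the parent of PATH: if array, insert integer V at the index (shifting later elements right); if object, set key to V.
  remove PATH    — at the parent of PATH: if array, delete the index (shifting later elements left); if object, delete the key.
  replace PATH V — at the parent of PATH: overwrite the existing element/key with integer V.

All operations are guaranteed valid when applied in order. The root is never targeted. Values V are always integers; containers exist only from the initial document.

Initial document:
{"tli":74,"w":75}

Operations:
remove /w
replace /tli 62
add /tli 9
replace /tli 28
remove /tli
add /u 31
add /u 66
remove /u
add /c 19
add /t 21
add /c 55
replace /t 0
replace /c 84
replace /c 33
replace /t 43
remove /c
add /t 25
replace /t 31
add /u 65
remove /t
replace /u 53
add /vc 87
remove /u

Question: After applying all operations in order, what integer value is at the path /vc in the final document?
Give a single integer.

Answer: 87

Derivation:
After op 1 (remove /w): {"tli":74}
After op 2 (replace /tli 62): {"tli":62}
After op 3 (add /tli 9): {"tli":9}
After op 4 (replace /tli 28): {"tli":28}
After op 5 (remove /tli): {}
After op 6 (add /u 31): {"u":31}
After op 7 (add /u 66): {"u":66}
After op 8 (remove /u): {}
After op 9 (add /c 19): {"c":19}
After op 10 (add /t 21): {"c":19,"t":21}
After op 11 (add /c 55): {"c":55,"t":21}
After op 12 (replace /t 0): {"c":55,"t":0}
After op 13 (replace /c 84): {"c":84,"t":0}
After op 14 (replace /c 33): {"c":33,"t":0}
After op 15 (replace /t 43): {"c":33,"t":43}
After op 16 (remove /c): {"t":43}
After op 17 (add /t 25): {"t":25}
After op 18 (replace /t 31): {"t":31}
After op 19 (add /u 65): {"t":31,"u":65}
After op 20 (remove /t): {"u":65}
After op 21 (replace /u 53): {"u":53}
After op 22 (add /vc 87): {"u":53,"vc":87}
After op 23 (remove /u): {"vc":87}
Value at /vc: 87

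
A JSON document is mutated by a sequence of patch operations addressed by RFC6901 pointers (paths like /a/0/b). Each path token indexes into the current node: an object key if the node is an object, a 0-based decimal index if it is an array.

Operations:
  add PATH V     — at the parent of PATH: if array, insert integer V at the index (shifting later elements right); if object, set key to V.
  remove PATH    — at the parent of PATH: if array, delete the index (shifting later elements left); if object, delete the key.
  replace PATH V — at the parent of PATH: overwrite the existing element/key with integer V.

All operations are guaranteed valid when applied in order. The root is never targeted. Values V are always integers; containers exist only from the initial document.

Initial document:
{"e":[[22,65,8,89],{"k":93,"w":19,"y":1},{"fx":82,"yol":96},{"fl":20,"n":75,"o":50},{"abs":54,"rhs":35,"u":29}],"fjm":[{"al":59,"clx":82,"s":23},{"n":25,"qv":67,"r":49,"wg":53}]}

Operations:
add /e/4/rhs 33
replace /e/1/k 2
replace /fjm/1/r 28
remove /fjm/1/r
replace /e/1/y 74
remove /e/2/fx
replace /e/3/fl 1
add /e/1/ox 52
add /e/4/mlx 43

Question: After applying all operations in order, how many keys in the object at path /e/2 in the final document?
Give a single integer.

After op 1 (add /e/4/rhs 33): {"e":[[22,65,8,89],{"k":93,"w":19,"y":1},{"fx":82,"yol":96},{"fl":20,"n":75,"o":50},{"abs":54,"rhs":33,"u":29}],"fjm":[{"al":59,"clx":82,"s":23},{"n":25,"qv":67,"r":49,"wg":53}]}
After op 2 (replace /e/1/k 2): {"e":[[22,65,8,89],{"k":2,"w":19,"y":1},{"fx":82,"yol":96},{"fl":20,"n":75,"o":50},{"abs":54,"rhs":33,"u":29}],"fjm":[{"al":59,"clx":82,"s":23},{"n":25,"qv":67,"r":49,"wg":53}]}
After op 3 (replace /fjm/1/r 28): {"e":[[22,65,8,89],{"k":2,"w":19,"y":1},{"fx":82,"yol":96},{"fl":20,"n":75,"o":50},{"abs":54,"rhs":33,"u":29}],"fjm":[{"al":59,"clx":82,"s":23},{"n":25,"qv":67,"r":28,"wg":53}]}
After op 4 (remove /fjm/1/r): {"e":[[22,65,8,89],{"k":2,"w":19,"y":1},{"fx":82,"yol":96},{"fl":20,"n":75,"o":50},{"abs":54,"rhs":33,"u":29}],"fjm":[{"al":59,"clx":82,"s":23},{"n":25,"qv":67,"wg":53}]}
After op 5 (replace /e/1/y 74): {"e":[[22,65,8,89],{"k":2,"w":19,"y":74},{"fx":82,"yol":96},{"fl":20,"n":75,"o":50},{"abs":54,"rhs":33,"u":29}],"fjm":[{"al":59,"clx":82,"s":23},{"n":25,"qv":67,"wg":53}]}
After op 6 (remove /e/2/fx): {"e":[[22,65,8,89],{"k":2,"w":19,"y":74},{"yol":96},{"fl":20,"n":75,"o":50},{"abs":54,"rhs":33,"u":29}],"fjm":[{"al":59,"clx":82,"s":23},{"n":25,"qv":67,"wg":53}]}
After op 7 (replace /e/3/fl 1): {"e":[[22,65,8,89],{"k":2,"w":19,"y":74},{"yol":96},{"fl":1,"n":75,"o":50},{"abs":54,"rhs":33,"u":29}],"fjm":[{"al":59,"clx":82,"s":23},{"n":25,"qv":67,"wg":53}]}
After op 8 (add /e/1/ox 52): {"e":[[22,65,8,89],{"k":2,"ox":52,"w":19,"y":74},{"yol":96},{"fl":1,"n":75,"o":50},{"abs":54,"rhs":33,"u":29}],"fjm":[{"al":59,"clx":82,"s":23},{"n":25,"qv":67,"wg":53}]}
After op 9 (add /e/4/mlx 43): {"e":[[22,65,8,89],{"k":2,"ox":52,"w":19,"y":74},{"yol":96},{"fl":1,"n":75,"o":50},{"abs":54,"mlx":43,"rhs":33,"u":29}],"fjm":[{"al":59,"clx":82,"s":23},{"n":25,"qv":67,"wg":53}]}
Size at path /e/2: 1

Answer: 1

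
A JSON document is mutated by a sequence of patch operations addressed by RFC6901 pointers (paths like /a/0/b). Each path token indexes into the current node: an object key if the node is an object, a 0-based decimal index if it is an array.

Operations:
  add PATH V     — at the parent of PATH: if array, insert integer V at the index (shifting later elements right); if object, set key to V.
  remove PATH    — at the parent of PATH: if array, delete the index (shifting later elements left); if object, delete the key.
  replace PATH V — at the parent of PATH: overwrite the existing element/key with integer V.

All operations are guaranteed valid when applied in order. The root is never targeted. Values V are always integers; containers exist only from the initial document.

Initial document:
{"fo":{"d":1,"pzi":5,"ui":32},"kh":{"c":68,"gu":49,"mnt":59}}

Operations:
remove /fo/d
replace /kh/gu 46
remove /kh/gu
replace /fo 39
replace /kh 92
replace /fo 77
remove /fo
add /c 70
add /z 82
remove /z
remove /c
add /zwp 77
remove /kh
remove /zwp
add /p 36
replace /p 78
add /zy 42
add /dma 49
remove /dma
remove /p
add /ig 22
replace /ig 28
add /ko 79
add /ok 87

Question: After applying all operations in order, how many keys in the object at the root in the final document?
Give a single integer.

Answer: 4

Derivation:
After op 1 (remove /fo/d): {"fo":{"pzi":5,"ui":32},"kh":{"c":68,"gu":49,"mnt":59}}
After op 2 (replace /kh/gu 46): {"fo":{"pzi":5,"ui":32},"kh":{"c":68,"gu":46,"mnt":59}}
After op 3 (remove /kh/gu): {"fo":{"pzi":5,"ui":32},"kh":{"c":68,"mnt":59}}
After op 4 (replace /fo 39): {"fo":39,"kh":{"c":68,"mnt":59}}
After op 5 (replace /kh 92): {"fo":39,"kh":92}
After op 6 (replace /fo 77): {"fo":77,"kh":92}
After op 7 (remove /fo): {"kh":92}
After op 8 (add /c 70): {"c":70,"kh":92}
After op 9 (add /z 82): {"c":70,"kh":92,"z":82}
After op 10 (remove /z): {"c":70,"kh":92}
After op 11 (remove /c): {"kh":92}
After op 12 (add /zwp 77): {"kh":92,"zwp":77}
After op 13 (remove /kh): {"zwp":77}
After op 14 (remove /zwp): {}
After op 15 (add /p 36): {"p":36}
After op 16 (replace /p 78): {"p":78}
After op 17 (add /zy 42): {"p":78,"zy":42}
After op 18 (add /dma 49): {"dma":49,"p":78,"zy":42}
After op 19 (remove /dma): {"p":78,"zy":42}
After op 20 (remove /p): {"zy":42}
After op 21 (add /ig 22): {"ig":22,"zy":42}
After op 22 (replace /ig 28): {"ig":28,"zy":42}
After op 23 (add /ko 79): {"ig":28,"ko":79,"zy":42}
After op 24 (add /ok 87): {"ig":28,"ko":79,"ok":87,"zy":42}
Size at the root: 4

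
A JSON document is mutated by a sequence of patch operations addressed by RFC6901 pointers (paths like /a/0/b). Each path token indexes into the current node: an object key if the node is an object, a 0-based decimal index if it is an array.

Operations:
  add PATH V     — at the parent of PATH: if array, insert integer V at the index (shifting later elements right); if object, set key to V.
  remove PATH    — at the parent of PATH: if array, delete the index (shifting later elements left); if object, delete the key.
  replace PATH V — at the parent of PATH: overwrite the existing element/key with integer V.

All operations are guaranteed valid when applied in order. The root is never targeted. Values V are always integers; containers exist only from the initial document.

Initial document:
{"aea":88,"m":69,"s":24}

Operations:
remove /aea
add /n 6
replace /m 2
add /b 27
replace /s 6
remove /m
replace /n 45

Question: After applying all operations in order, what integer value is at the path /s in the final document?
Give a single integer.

After op 1 (remove /aea): {"m":69,"s":24}
After op 2 (add /n 6): {"m":69,"n":6,"s":24}
After op 3 (replace /m 2): {"m":2,"n":6,"s":24}
After op 4 (add /b 27): {"b":27,"m":2,"n":6,"s":24}
After op 5 (replace /s 6): {"b":27,"m":2,"n":6,"s":6}
After op 6 (remove /m): {"b":27,"n":6,"s":6}
After op 7 (replace /n 45): {"b":27,"n":45,"s":6}
Value at /s: 6

Answer: 6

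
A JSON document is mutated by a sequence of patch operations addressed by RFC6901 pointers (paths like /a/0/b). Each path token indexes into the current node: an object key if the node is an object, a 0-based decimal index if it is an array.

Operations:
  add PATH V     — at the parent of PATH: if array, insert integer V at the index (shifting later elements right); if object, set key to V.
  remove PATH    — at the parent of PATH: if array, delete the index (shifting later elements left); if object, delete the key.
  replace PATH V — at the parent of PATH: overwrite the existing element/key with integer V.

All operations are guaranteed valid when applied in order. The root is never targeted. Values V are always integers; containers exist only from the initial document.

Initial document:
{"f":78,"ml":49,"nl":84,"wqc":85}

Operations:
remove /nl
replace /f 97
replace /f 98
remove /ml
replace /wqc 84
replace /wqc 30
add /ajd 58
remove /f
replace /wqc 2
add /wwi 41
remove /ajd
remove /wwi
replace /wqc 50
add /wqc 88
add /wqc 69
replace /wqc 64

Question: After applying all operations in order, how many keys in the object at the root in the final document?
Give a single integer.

After op 1 (remove /nl): {"f":78,"ml":49,"wqc":85}
After op 2 (replace /f 97): {"f":97,"ml":49,"wqc":85}
After op 3 (replace /f 98): {"f":98,"ml":49,"wqc":85}
After op 4 (remove /ml): {"f":98,"wqc":85}
After op 5 (replace /wqc 84): {"f":98,"wqc":84}
After op 6 (replace /wqc 30): {"f":98,"wqc":30}
After op 7 (add /ajd 58): {"ajd":58,"f":98,"wqc":30}
After op 8 (remove /f): {"ajd":58,"wqc":30}
After op 9 (replace /wqc 2): {"ajd":58,"wqc":2}
After op 10 (add /wwi 41): {"ajd":58,"wqc":2,"wwi":41}
After op 11 (remove /ajd): {"wqc":2,"wwi":41}
After op 12 (remove /wwi): {"wqc":2}
After op 13 (replace /wqc 50): {"wqc":50}
After op 14 (add /wqc 88): {"wqc":88}
After op 15 (add /wqc 69): {"wqc":69}
After op 16 (replace /wqc 64): {"wqc":64}
Size at the root: 1

Answer: 1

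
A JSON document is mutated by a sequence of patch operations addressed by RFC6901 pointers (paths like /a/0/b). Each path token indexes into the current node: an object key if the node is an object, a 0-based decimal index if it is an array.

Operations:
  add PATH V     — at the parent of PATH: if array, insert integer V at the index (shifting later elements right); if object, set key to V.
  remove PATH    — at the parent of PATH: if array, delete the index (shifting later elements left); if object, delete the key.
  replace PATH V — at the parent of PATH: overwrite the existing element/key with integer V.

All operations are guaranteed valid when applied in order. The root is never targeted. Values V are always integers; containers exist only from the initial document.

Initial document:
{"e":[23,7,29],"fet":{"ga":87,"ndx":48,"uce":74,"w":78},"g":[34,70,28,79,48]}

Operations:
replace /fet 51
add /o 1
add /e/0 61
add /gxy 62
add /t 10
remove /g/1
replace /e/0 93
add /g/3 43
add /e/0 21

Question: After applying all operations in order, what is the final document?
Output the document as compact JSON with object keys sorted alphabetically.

After op 1 (replace /fet 51): {"e":[23,7,29],"fet":51,"g":[34,70,28,79,48]}
After op 2 (add /o 1): {"e":[23,7,29],"fet":51,"g":[34,70,28,79,48],"o":1}
After op 3 (add /e/0 61): {"e":[61,23,7,29],"fet":51,"g":[34,70,28,79,48],"o":1}
After op 4 (add /gxy 62): {"e":[61,23,7,29],"fet":51,"g":[34,70,28,79,48],"gxy":62,"o":1}
After op 5 (add /t 10): {"e":[61,23,7,29],"fet":51,"g":[34,70,28,79,48],"gxy":62,"o":1,"t":10}
After op 6 (remove /g/1): {"e":[61,23,7,29],"fet":51,"g":[34,28,79,48],"gxy":62,"o":1,"t":10}
After op 7 (replace /e/0 93): {"e":[93,23,7,29],"fet":51,"g":[34,28,79,48],"gxy":62,"o":1,"t":10}
After op 8 (add /g/3 43): {"e":[93,23,7,29],"fet":51,"g":[34,28,79,43,48],"gxy":62,"o":1,"t":10}
After op 9 (add /e/0 21): {"e":[21,93,23,7,29],"fet":51,"g":[34,28,79,43,48],"gxy":62,"o":1,"t":10}

Answer: {"e":[21,93,23,7,29],"fet":51,"g":[34,28,79,43,48],"gxy":62,"o":1,"t":10}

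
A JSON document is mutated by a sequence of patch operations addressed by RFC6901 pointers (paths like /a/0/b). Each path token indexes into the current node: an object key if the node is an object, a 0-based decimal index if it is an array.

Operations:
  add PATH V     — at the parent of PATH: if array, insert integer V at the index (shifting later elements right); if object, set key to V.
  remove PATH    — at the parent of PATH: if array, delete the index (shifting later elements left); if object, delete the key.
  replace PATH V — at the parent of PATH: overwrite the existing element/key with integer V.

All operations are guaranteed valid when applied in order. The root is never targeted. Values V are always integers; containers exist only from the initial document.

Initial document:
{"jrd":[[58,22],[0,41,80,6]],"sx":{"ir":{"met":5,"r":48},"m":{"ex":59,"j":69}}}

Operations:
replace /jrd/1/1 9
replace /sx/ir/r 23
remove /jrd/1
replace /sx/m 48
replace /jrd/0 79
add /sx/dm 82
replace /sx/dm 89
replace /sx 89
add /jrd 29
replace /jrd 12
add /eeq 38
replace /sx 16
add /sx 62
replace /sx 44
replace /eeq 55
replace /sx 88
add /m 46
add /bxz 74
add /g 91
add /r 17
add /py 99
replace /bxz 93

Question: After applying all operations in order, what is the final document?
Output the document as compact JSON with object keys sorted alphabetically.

After op 1 (replace /jrd/1/1 9): {"jrd":[[58,22],[0,9,80,6]],"sx":{"ir":{"met":5,"r":48},"m":{"ex":59,"j":69}}}
After op 2 (replace /sx/ir/r 23): {"jrd":[[58,22],[0,9,80,6]],"sx":{"ir":{"met":5,"r":23},"m":{"ex":59,"j":69}}}
After op 3 (remove /jrd/1): {"jrd":[[58,22]],"sx":{"ir":{"met":5,"r":23},"m":{"ex":59,"j":69}}}
After op 4 (replace /sx/m 48): {"jrd":[[58,22]],"sx":{"ir":{"met":5,"r":23},"m":48}}
After op 5 (replace /jrd/0 79): {"jrd":[79],"sx":{"ir":{"met":5,"r":23},"m":48}}
After op 6 (add /sx/dm 82): {"jrd":[79],"sx":{"dm":82,"ir":{"met":5,"r":23},"m":48}}
After op 7 (replace /sx/dm 89): {"jrd":[79],"sx":{"dm":89,"ir":{"met":5,"r":23},"m":48}}
After op 8 (replace /sx 89): {"jrd":[79],"sx":89}
After op 9 (add /jrd 29): {"jrd":29,"sx":89}
After op 10 (replace /jrd 12): {"jrd":12,"sx":89}
After op 11 (add /eeq 38): {"eeq":38,"jrd":12,"sx":89}
After op 12 (replace /sx 16): {"eeq":38,"jrd":12,"sx":16}
After op 13 (add /sx 62): {"eeq":38,"jrd":12,"sx":62}
After op 14 (replace /sx 44): {"eeq":38,"jrd":12,"sx":44}
After op 15 (replace /eeq 55): {"eeq":55,"jrd":12,"sx":44}
After op 16 (replace /sx 88): {"eeq":55,"jrd":12,"sx":88}
After op 17 (add /m 46): {"eeq":55,"jrd":12,"m":46,"sx":88}
After op 18 (add /bxz 74): {"bxz":74,"eeq":55,"jrd":12,"m":46,"sx":88}
After op 19 (add /g 91): {"bxz":74,"eeq":55,"g":91,"jrd":12,"m":46,"sx":88}
After op 20 (add /r 17): {"bxz":74,"eeq":55,"g":91,"jrd":12,"m":46,"r":17,"sx":88}
After op 21 (add /py 99): {"bxz":74,"eeq":55,"g":91,"jrd":12,"m":46,"py":99,"r":17,"sx":88}
After op 22 (replace /bxz 93): {"bxz":93,"eeq":55,"g":91,"jrd":12,"m":46,"py":99,"r":17,"sx":88}

Answer: {"bxz":93,"eeq":55,"g":91,"jrd":12,"m":46,"py":99,"r":17,"sx":88}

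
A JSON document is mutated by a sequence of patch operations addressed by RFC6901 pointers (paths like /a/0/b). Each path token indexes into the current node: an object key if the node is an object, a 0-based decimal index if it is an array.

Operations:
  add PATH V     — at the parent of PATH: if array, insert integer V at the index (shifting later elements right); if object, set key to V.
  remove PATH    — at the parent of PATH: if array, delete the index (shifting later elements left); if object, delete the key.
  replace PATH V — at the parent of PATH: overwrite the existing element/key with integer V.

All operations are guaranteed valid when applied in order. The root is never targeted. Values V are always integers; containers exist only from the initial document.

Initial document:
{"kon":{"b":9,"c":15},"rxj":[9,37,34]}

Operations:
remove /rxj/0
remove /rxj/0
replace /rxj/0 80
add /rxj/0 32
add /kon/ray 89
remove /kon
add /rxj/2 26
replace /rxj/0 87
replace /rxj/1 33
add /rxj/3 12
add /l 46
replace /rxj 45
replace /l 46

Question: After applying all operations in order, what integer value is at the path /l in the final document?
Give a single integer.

Answer: 46

Derivation:
After op 1 (remove /rxj/0): {"kon":{"b":9,"c":15},"rxj":[37,34]}
After op 2 (remove /rxj/0): {"kon":{"b":9,"c":15},"rxj":[34]}
After op 3 (replace /rxj/0 80): {"kon":{"b":9,"c":15},"rxj":[80]}
After op 4 (add /rxj/0 32): {"kon":{"b":9,"c":15},"rxj":[32,80]}
After op 5 (add /kon/ray 89): {"kon":{"b":9,"c":15,"ray":89},"rxj":[32,80]}
After op 6 (remove /kon): {"rxj":[32,80]}
After op 7 (add /rxj/2 26): {"rxj":[32,80,26]}
After op 8 (replace /rxj/0 87): {"rxj":[87,80,26]}
After op 9 (replace /rxj/1 33): {"rxj":[87,33,26]}
After op 10 (add /rxj/3 12): {"rxj":[87,33,26,12]}
After op 11 (add /l 46): {"l":46,"rxj":[87,33,26,12]}
After op 12 (replace /rxj 45): {"l":46,"rxj":45}
After op 13 (replace /l 46): {"l":46,"rxj":45}
Value at /l: 46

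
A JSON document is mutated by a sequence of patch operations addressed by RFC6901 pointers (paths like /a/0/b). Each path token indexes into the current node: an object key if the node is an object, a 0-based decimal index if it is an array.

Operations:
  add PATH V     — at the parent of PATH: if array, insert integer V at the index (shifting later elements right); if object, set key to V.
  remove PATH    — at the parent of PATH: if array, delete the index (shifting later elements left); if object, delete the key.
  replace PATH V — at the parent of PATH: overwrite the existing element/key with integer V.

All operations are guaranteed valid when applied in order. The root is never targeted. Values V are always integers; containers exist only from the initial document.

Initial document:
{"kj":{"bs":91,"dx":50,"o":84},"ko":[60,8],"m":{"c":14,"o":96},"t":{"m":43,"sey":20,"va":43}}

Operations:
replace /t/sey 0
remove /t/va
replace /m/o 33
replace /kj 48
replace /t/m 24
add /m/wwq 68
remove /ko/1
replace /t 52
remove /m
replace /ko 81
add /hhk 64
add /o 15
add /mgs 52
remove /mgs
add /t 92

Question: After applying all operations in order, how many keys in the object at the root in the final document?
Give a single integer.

After op 1 (replace /t/sey 0): {"kj":{"bs":91,"dx":50,"o":84},"ko":[60,8],"m":{"c":14,"o":96},"t":{"m":43,"sey":0,"va":43}}
After op 2 (remove /t/va): {"kj":{"bs":91,"dx":50,"o":84},"ko":[60,8],"m":{"c":14,"o":96},"t":{"m":43,"sey":0}}
After op 3 (replace /m/o 33): {"kj":{"bs":91,"dx":50,"o":84},"ko":[60,8],"m":{"c":14,"o":33},"t":{"m":43,"sey":0}}
After op 4 (replace /kj 48): {"kj":48,"ko":[60,8],"m":{"c":14,"o":33},"t":{"m":43,"sey":0}}
After op 5 (replace /t/m 24): {"kj":48,"ko":[60,8],"m":{"c":14,"o":33},"t":{"m":24,"sey":0}}
After op 6 (add /m/wwq 68): {"kj":48,"ko":[60,8],"m":{"c":14,"o":33,"wwq":68},"t":{"m":24,"sey":0}}
After op 7 (remove /ko/1): {"kj":48,"ko":[60],"m":{"c":14,"o":33,"wwq":68},"t":{"m":24,"sey":0}}
After op 8 (replace /t 52): {"kj":48,"ko":[60],"m":{"c":14,"o":33,"wwq":68},"t":52}
After op 9 (remove /m): {"kj":48,"ko":[60],"t":52}
After op 10 (replace /ko 81): {"kj":48,"ko":81,"t":52}
After op 11 (add /hhk 64): {"hhk":64,"kj":48,"ko":81,"t":52}
After op 12 (add /o 15): {"hhk":64,"kj":48,"ko":81,"o":15,"t":52}
After op 13 (add /mgs 52): {"hhk":64,"kj":48,"ko":81,"mgs":52,"o":15,"t":52}
After op 14 (remove /mgs): {"hhk":64,"kj":48,"ko":81,"o":15,"t":52}
After op 15 (add /t 92): {"hhk":64,"kj":48,"ko":81,"o":15,"t":92}
Size at the root: 5

Answer: 5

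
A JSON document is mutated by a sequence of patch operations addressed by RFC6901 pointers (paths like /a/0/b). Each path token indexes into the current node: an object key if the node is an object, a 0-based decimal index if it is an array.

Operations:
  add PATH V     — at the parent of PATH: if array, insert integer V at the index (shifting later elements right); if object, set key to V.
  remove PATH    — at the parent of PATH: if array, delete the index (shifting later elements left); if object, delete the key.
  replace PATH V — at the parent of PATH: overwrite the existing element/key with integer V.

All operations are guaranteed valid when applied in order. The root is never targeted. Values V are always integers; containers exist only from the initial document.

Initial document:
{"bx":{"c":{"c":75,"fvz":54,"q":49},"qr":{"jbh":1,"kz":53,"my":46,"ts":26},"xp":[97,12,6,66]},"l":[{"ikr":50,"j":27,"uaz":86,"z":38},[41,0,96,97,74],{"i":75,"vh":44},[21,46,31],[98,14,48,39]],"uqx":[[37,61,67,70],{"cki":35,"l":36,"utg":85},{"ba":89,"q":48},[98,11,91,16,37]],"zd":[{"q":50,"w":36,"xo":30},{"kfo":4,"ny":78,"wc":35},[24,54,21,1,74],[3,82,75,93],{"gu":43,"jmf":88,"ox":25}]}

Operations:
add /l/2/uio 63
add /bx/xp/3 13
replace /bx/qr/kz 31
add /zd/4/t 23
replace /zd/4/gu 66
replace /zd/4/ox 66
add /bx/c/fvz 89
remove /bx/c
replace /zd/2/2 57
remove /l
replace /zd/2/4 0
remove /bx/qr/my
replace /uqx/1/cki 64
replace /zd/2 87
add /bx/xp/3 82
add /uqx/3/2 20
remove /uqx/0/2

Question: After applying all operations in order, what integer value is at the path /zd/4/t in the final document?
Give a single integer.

After op 1 (add /l/2/uio 63): {"bx":{"c":{"c":75,"fvz":54,"q":49},"qr":{"jbh":1,"kz":53,"my":46,"ts":26},"xp":[97,12,6,66]},"l":[{"ikr":50,"j":27,"uaz":86,"z":38},[41,0,96,97,74],{"i":75,"uio":63,"vh":44},[21,46,31],[98,14,48,39]],"uqx":[[37,61,67,70],{"cki":35,"l":36,"utg":85},{"ba":89,"q":48},[98,11,91,16,37]],"zd":[{"q":50,"w":36,"xo":30},{"kfo":4,"ny":78,"wc":35},[24,54,21,1,74],[3,82,75,93],{"gu":43,"jmf":88,"ox":25}]}
After op 2 (add /bx/xp/3 13): {"bx":{"c":{"c":75,"fvz":54,"q":49},"qr":{"jbh":1,"kz":53,"my":46,"ts":26},"xp":[97,12,6,13,66]},"l":[{"ikr":50,"j":27,"uaz":86,"z":38},[41,0,96,97,74],{"i":75,"uio":63,"vh":44},[21,46,31],[98,14,48,39]],"uqx":[[37,61,67,70],{"cki":35,"l":36,"utg":85},{"ba":89,"q":48},[98,11,91,16,37]],"zd":[{"q":50,"w":36,"xo":30},{"kfo":4,"ny":78,"wc":35},[24,54,21,1,74],[3,82,75,93],{"gu":43,"jmf":88,"ox":25}]}
After op 3 (replace /bx/qr/kz 31): {"bx":{"c":{"c":75,"fvz":54,"q":49},"qr":{"jbh":1,"kz":31,"my":46,"ts":26},"xp":[97,12,6,13,66]},"l":[{"ikr":50,"j":27,"uaz":86,"z":38},[41,0,96,97,74],{"i":75,"uio":63,"vh":44},[21,46,31],[98,14,48,39]],"uqx":[[37,61,67,70],{"cki":35,"l":36,"utg":85},{"ba":89,"q":48},[98,11,91,16,37]],"zd":[{"q":50,"w":36,"xo":30},{"kfo":4,"ny":78,"wc":35},[24,54,21,1,74],[3,82,75,93],{"gu":43,"jmf":88,"ox":25}]}
After op 4 (add /zd/4/t 23): {"bx":{"c":{"c":75,"fvz":54,"q":49},"qr":{"jbh":1,"kz":31,"my":46,"ts":26},"xp":[97,12,6,13,66]},"l":[{"ikr":50,"j":27,"uaz":86,"z":38},[41,0,96,97,74],{"i":75,"uio":63,"vh":44},[21,46,31],[98,14,48,39]],"uqx":[[37,61,67,70],{"cki":35,"l":36,"utg":85},{"ba":89,"q":48},[98,11,91,16,37]],"zd":[{"q":50,"w":36,"xo":30},{"kfo":4,"ny":78,"wc":35},[24,54,21,1,74],[3,82,75,93],{"gu":43,"jmf":88,"ox":25,"t":23}]}
After op 5 (replace /zd/4/gu 66): {"bx":{"c":{"c":75,"fvz":54,"q":49},"qr":{"jbh":1,"kz":31,"my":46,"ts":26},"xp":[97,12,6,13,66]},"l":[{"ikr":50,"j":27,"uaz":86,"z":38},[41,0,96,97,74],{"i":75,"uio":63,"vh":44},[21,46,31],[98,14,48,39]],"uqx":[[37,61,67,70],{"cki":35,"l":36,"utg":85},{"ba":89,"q":48},[98,11,91,16,37]],"zd":[{"q":50,"w":36,"xo":30},{"kfo":4,"ny":78,"wc":35},[24,54,21,1,74],[3,82,75,93],{"gu":66,"jmf":88,"ox":25,"t":23}]}
After op 6 (replace /zd/4/ox 66): {"bx":{"c":{"c":75,"fvz":54,"q":49},"qr":{"jbh":1,"kz":31,"my":46,"ts":26},"xp":[97,12,6,13,66]},"l":[{"ikr":50,"j":27,"uaz":86,"z":38},[41,0,96,97,74],{"i":75,"uio":63,"vh":44},[21,46,31],[98,14,48,39]],"uqx":[[37,61,67,70],{"cki":35,"l":36,"utg":85},{"ba":89,"q":48},[98,11,91,16,37]],"zd":[{"q":50,"w":36,"xo":30},{"kfo":4,"ny":78,"wc":35},[24,54,21,1,74],[3,82,75,93],{"gu":66,"jmf":88,"ox":66,"t":23}]}
After op 7 (add /bx/c/fvz 89): {"bx":{"c":{"c":75,"fvz":89,"q":49},"qr":{"jbh":1,"kz":31,"my":46,"ts":26},"xp":[97,12,6,13,66]},"l":[{"ikr":50,"j":27,"uaz":86,"z":38},[41,0,96,97,74],{"i":75,"uio":63,"vh":44},[21,46,31],[98,14,48,39]],"uqx":[[37,61,67,70],{"cki":35,"l":36,"utg":85},{"ba":89,"q":48},[98,11,91,16,37]],"zd":[{"q":50,"w":36,"xo":30},{"kfo":4,"ny":78,"wc":35},[24,54,21,1,74],[3,82,75,93],{"gu":66,"jmf":88,"ox":66,"t":23}]}
After op 8 (remove /bx/c): {"bx":{"qr":{"jbh":1,"kz":31,"my":46,"ts":26},"xp":[97,12,6,13,66]},"l":[{"ikr":50,"j":27,"uaz":86,"z":38},[41,0,96,97,74],{"i":75,"uio":63,"vh":44},[21,46,31],[98,14,48,39]],"uqx":[[37,61,67,70],{"cki":35,"l":36,"utg":85},{"ba":89,"q":48},[98,11,91,16,37]],"zd":[{"q":50,"w":36,"xo":30},{"kfo":4,"ny":78,"wc":35},[24,54,21,1,74],[3,82,75,93],{"gu":66,"jmf":88,"ox":66,"t":23}]}
After op 9 (replace /zd/2/2 57): {"bx":{"qr":{"jbh":1,"kz":31,"my":46,"ts":26},"xp":[97,12,6,13,66]},"l":[{"ikr":50,"j":27,"uaz":86,"z":38},[41,0,96,97,74],{"i":75,"uio":63,"vh":44},[21,46,31],[98,14,48,39]],"uqx":[[37,61,67,70],{"cki":35,"l":36,"utg":85},{"ba":89,"q":48},[98,11,91,16,37]],"zd":[{"q":50,"w":36,"xo":30},{"kfo":4,"ny":78,"wc":35},[24,54,57,1,74],[3,82,75,93],{"gu":66,"jmf":88,"ox":66,"t":23}]}
After op 10 (remove /l): {"bx":{"qr":{"jbh":1,"kz":31,"my":46,"ts":26},"xp":[97,12,6,13,66]},"uqx":[[37,61,67,70],{"cki":35,"l":36,"utg":85},{"ba":89,"q":48},[98,11,91,16,37]],"zd":[{"q":50,"w":36,"xo":30},{"kfo":4,"ny":78,"wc":35},[24,54,57,1,74],[3,82,75,93],{"gu":66,"jmf":88,"ox":66,"t":23}]}
After op 11 (replace /zd/2/4 0): {"bx":{"qr":{"jbh":1,"kz":31,"my":46,"ts":26},"xp":[97,12,6,13,66]},"uqx":[[37,61,67,70],{"cki":35,"l":36,"utg":85},{"ba":89,"q":48},[98,11,91,16,37]],"zd":[{"q":50,"w":36,"xo":30},{"kfo":4,"ny":78,"wc":35},[24,54,57,1,0],[3,82,75,93],{"gu":66,"jmf":88,"ox":66,"t":23}]}
After op 12 (remove /bx/qr/my): {"bx":{"qr":{"jbh":1,"kz":31,"ts":26},"xp":[97,12,6,13,66]},"uqx":[[37,61,67,70],{"cki":35,"l":36,"utg":85},{"ba":89,"q":48},[98,11,91,16,37]],"zd":[{"q":50,"w":36,"xo":30},{"kfo":4,"ny":78,"wc":35},[24,54,57,1,0],[3,82,75,93],{"gu":66,"jmf":88,"ox":66,"t":23}]}
After op 13 (replace /uqx/1/cki 64): {"bx":{"qr":{"jbh":1,"kz":31,"ts":26},"xp":[97,12,6,13,66]},"uqx":[[37,61,67,70],{"cki":64,"l":36,"utg":85},{"ba":89,"q":48},[98,11,91,16,37]],"zd":[{"q":50,"w":36,"xo":30},{"kfo":4,"ny":78,"wc":35},[24,54,57,1,0],[3,82,75,93],{"gu":66,"jmf":88,"ox":66,"t":23}]}
After op 14 (replace /zd/2 87): {"bx":{"qr":{"jbh":1,"kz":31,"ts":26},"xp":[97,12,6,13,66]},"uqx":[[37,61,67,70],{"cki":64,"l":36,"utg":85},{"ba":89,"q":48},[98,11,91,16,37]],"zd":[{"q":50,"w":36,"xo":30},{"kfo":4,"ny":78,"wc":35},87,[3,82,75,93],{"gu":66,"jmf":88,"ox":66,"t":23}]}
After op 15 (add /bx/xp/3 82): {"bx":{"qr":{"jbh":1,"kz":31,"ts":26},"xp":[97,12,6,82,13,66]},"uqx":[[37,61,67,70],{"cki":64,"l":36,"utg":85},{"ba":89,"q":48},[98,11,91,16,37]],"zd":[{"q":50,"w":36,"xo":30},{"kfo":4,"ny":78,"wc":35},87,[3,82,75,93],{"gu":66,"jmf":88,"ox":66,"t":23}]}
After op 16 (add /uqx/3/2 20): {"bx":{"qr":{"jbh":1,"kz":31,"ts":26},"xp":[97,12,6,82,13,66]},"uqx":[[37,61,67,70],{"cki":64,"l":36,"utg":85},{"ba":89,"q":48},[98,11,20,91,16,37]],"zd":[{"q":50,"w":36,"xo":30},{"kfo":4,"ny":78,"wc":35},87,[3,82,75,93],{"gu":66,"jmf":88,"ox":66,"t":23}]}
After op 17 (remove /uqx/0/2): {"bx":{"qr":{"jbh":1,"kz":31,"ts":26},"xp":[97,12,6,82,13,66]},"uqx":[[37,61,70],{"cki":64,"l":36,"utg":85},{"ba":89,"q":48},[98,11,20,91,16,37]],"zd":[{"q":50,"w":36,"xo":30},{"kfo":4,"ny":78,"wc":35},87,[3,82,75,93],{"gu":66,"jmf":88,"ox":66,"t":23}]}
Value at /zd/4/t: 23

Answer: 23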